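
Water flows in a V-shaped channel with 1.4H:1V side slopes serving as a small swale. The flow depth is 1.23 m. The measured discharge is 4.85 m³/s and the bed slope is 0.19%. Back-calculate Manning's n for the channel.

For a triangular section with side slope z = 1.4: A = zy² = 1.4×1.23² = 2.118 m²; P = 2y√(1+z²) = 2×1.23×1.72 = 4.232 m.
Hydraulic radius R = A/P = 2.118/4.232 = 0.5004 m.
Rearranging Manning's equation: n = (1/Q) A R^(2/3) S^(1/2) = (1/4.85) × 2.118 × 0.5004^(2/3) × √0.0019 = 0.012.

n = 0.012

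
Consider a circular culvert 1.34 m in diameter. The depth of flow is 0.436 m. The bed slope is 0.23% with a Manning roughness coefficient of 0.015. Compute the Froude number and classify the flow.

subcritical

For a circular section of diameter D = 1.34 m at depth y = 0.436 m, the central angle is θ = 2 arccos(1 − 2y/D) = 2.428 rad. Then A = (D²/8)(θ − sin θ) = 0.3981 m² and P = Dθ/2 = 1.627 m.
Hydraulic radius R = A/P = 0.3981/1.627 = 0.2447 m.
V = (1/n) R^(2/3) √S = (1/0.015) × 0.2447^(2/3) × √0.0023 = 1.251 m/s. Hydraulic depth D_h = A/T = 0.3981/1.256 = 0.317 m.
Froude number Fr = V/√(g·D_h) = 1.251/√(9.81×0.317) = 0.709, which is less than 1, so the flow is subcritical.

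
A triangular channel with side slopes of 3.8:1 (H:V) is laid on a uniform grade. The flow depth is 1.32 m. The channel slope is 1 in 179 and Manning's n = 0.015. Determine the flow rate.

Q = 24.5 m³/s

For a triangular section with side slope z = 3.8: A = zy² = 3.8×1.32² = 6.621 m²; P = 2y√(1+z²) = 2×1.32×3.929 = 10.37 m.
Hydraulic radius R = A/P = 6.621/10.37 = 0.6383 m.
Manning's equation: Q = (1/n) A R^(2/3) S^(1/2) = (1/0.015) × 6.621 × 0.6383^(2/3) × 0.005587^(1/2) = 24.5 m³/s.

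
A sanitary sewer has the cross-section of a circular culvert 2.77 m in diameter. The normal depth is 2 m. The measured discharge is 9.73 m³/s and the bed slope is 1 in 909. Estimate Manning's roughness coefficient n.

For a circular section of diameter D = 2.77 m at depth y = 2 m, the central angle is θ = 2 arccos(1 − 2y/D) = 4.062 rad. Then A = (D²/8)(θ − sin θ) = 4.659 m² and P = Dθ/2 = 5.626 m.
Hydraulic radius R = A/P = 4.659/5.626 = 0.8282 m.
Rearranging Manning's equation: n = (1/Q) A R^(2/3) S^(1/2) = (1/9.73) × 4.659 × 0.8282^(2/3) × √0.0011 = 0.014.

n = 0.014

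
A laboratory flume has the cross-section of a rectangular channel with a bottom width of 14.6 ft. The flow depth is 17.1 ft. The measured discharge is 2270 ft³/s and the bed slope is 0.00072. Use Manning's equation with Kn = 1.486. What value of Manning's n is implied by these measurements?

n = 0.013

Flow area A = b·y = 14.6 × 17.1 = 249.7 ft². Wetted perimeter P = b + 2y = 14.6 + 2×17.1 = 48.8 ft.
Hydraulic radius R = A/P = 249.7/48.8 = 5.116 ft.
Rearranging Manning's equation: n = (1.486/Q) A R^(2/3) S^(1/2) = (1.486/2270) × 249.7 × 5.116^(2/3) × √0.00072 = 0.013.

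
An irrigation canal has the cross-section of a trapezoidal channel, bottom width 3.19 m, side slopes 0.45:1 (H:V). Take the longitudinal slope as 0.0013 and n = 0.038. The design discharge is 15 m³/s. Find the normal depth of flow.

Manning's equation rearranged: A R^(2/3) = nQ / (1·√S) = 0.038 × 15 / (√0.0013) = 15.81.
Try y = 3.58 m: A R^(2/3) = 23.09 — over.
Try y = 2.11 m: A R^(2/3) = 9.404 — short.
Try y = 2.88 m: A R^(2/3) = 15.85 — close enough.

y_n = 2.88 m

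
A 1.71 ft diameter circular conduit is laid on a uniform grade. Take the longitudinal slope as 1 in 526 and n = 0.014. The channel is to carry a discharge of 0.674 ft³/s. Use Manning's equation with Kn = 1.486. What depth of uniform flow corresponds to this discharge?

Manning's equation rearranged: A R^(2/3) = nQ / (1.486·√S) = 0.014 × 0.674 / (1.486 × √0.001901) = 0.1456.
At y = 0.294 ft: A R^(2/3) = 0.08387 — too small.
At y = 0.471 ft: A R^(2/3) = 0.2161 — too large.
At y = 0.386 ft: A R^(2/3) = 0.1456 — ≈ 0.1456.

y_n = 0.386 ft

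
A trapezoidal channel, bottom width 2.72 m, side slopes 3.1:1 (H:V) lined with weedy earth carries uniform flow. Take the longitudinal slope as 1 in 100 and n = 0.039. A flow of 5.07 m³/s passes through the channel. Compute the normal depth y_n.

y_n = 0.684 m

Manning's equation rearranged: A R^(2/3) = nQ / (1·√S) = 0.039 × 5.07 / (√0.01) = 1.977.
Try y = 0.855 m: A R^(2/3) = 3.097 — over.
Try y = 0.684 m: A R^(2/3) = 1.977 — matches.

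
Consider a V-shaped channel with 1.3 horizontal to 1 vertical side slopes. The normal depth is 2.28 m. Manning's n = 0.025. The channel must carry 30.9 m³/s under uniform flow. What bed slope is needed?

For a triangular section with side slope z = 1.3: A = zy² = 1.3×2.28² = 6.758 m²; P = 2y√(1+z²) = 2×2.28×1.64 = 7.479 m.
Hydraulic radius R = A/P = 6.758/7.479 = 0.9036 m.
From Manning's equation, S = [nQ / (1 A R^(2/3))]² = [0.025 × 30.9 / (1 × 6.758 × 0.9036^(2/3))]² = 0.015.

S = 0.015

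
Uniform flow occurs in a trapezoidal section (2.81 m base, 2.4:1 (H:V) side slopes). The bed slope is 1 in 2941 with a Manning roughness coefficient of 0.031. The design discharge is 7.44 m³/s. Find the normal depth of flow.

y_n = 1.75 m

Manning's equation rearranged: A R^(2/3) = nQ / (1·√S) = 0.031 × 7.44 / (√0.00034) = 12.51.
Try y = 2.2 m: A R^(2/3) = 20.64 — high.
Try y = 1.75 m: A R^(2/3) = 12.51 — ≈ 12.51.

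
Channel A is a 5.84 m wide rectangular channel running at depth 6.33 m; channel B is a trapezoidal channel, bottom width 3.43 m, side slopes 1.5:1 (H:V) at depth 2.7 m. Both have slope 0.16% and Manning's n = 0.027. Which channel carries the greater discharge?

channel A

Channel A: Flow area A = b·y = 5.84 × 6.33 = 36.97 m². Wetted perimeter P = b + 2y = 5.84 + 2×6.33 = 18.5 m. Hydraulic radius R = A/P = 36.97/18.5 = 1.998 m. Q_A = (1/0.027)·36.97·1.998^(2/3)·√0.0016 = 86.88 m³/s.
Channel B: With bottom width b = 3.43 m and side slope z = 1.5: A = (b + zy)y = (3.43 + 1.5×2.7)×2.7 = 20.2 m²; P = b + 2y√(1+z²) = 3.43 + 2×2.7×1.803 = 13.16 m. Hydraulic radius R = A/P = 20.2/13.16 = 1.534 m. Q_B = (1/0.027)·20.2·1.534^(2/3)·√0.0016 = 39.8 m³/s.
Q_A = 86.88 m³/s vs Q_B = 39.8 m³/s, so channel A carries more.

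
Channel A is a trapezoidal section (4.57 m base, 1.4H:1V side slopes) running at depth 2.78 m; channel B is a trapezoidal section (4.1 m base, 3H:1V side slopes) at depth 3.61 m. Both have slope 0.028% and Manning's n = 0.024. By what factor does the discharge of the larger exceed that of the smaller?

Channel A: With bottom width b = 4.57 m and side slope z = 1.4: A = (b + zy)y = (4.57 + 1.4×2.78)×2.78 = 23.52 m²; P = b + 2y√(1+z²) = 4.57 + 2×2.78×1.72 = 14.14 m. Hydraulic radius R = A/P = 23.52/14.14 = 1.664 m. Q_A = (1/0.024)·23.52·1.664^(2/3)·√0.00028 = 23.03 m³/s.
Channel B: With bottom width b = 4.1 m and side slope z = 3: A = (b + zy)y = (4.1 + 3×3.61)×3.61 = 53.9 m²; P = b + 2y√(1+z²) = 4.1 + 2×3.61×3.162 = 26.93 m. Hydraulic radius R = A/P = 53.9/26.93 = 2.001 m. Q_B = (1/0.024)·53.9·2.001^(2/3)·√0.00028 = 59.68 m³/s.
The larger discharge is 59.68 m³/s and the smaller is 23.03 m³/s; the ratio is 2.59.

2.59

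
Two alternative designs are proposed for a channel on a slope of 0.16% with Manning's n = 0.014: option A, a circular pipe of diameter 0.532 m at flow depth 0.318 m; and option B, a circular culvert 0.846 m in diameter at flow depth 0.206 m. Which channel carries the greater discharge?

Channel A: For a circular section of diameter D = 0.532 m at depth y = 0.318 m, the central angle is θ = 2 arccos(1 − 2y/D) = 3.535 rad. Then A = (D²/8)(θ − sin θ) = 0.1386 m² and P = Dθ/2 = 0.9403 m. Hydraulic radius R = A/P = 0.1386/0.9403 = 0.1474 m. Q_A = (1/0.014)·0.1386·0.1474^(2/3)·√0.0016 = 0.1105 m³/s.
Channel B: For a circular section of diameter D = 0.846 m at depth y = 0.206 m, the central angle is θ = 2 arccos(1 − 2y/D) = 2.064 rad. Then A = (D²/8)(θ − sin θ) = 0.1059 m² and P = Dθ/2 = 0.8732 m. Hydraulic radius R = A/P = 0.1059/0.8732 = 0.1213 m. Q_B = (1/0.014)·0.1059·0.1213^(2/3)·√0.0016 = 0.07412 m³/s.
Q_A = 0.1105 m³/s vs Q_B = 0.07412 m³/s, so channel A carries more.

channel A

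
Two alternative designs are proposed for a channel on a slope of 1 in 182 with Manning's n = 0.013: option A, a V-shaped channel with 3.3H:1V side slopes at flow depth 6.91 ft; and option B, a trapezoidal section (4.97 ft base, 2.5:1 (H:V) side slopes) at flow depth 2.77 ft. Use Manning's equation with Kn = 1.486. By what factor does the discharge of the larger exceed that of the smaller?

7.58

Channel A: For a triangular section with side slope z = 3.3: A = zy² = 3.3×6.91² = 157.6 ft²; P = 2y√(1+z²) = 2×6.91×3.448 = 47.65 ft. Hydraulic radius R = A/P = 157.6/47.65 = 3.307 ft. Q_A = (1.486/0.013)·157.6·3.307^(2/3)·√0.005495 = 2963 ft³/s.
Channel B: With bottom width b = 4.97 ft and side slope z = 2.5: A = (b + zy)y = (4.97 + 2.5×2.77)×2.77 = 32.95 ft²; P = b + 2y√(1+z²) = 4.97 + 2×2.77×2.693 = 19.89 ft. Hydraulic radius R = A/P = 32.95/19.89 = 1.657 ft. Q_B = (1.486/0.013)·32.95·1.657^(2/3)·√0.005495 = 390.9 ft³/s.
The larger discharge is 2963 ft³/s and the smaller is 390.9 ft³/s; the ratio is 7.58.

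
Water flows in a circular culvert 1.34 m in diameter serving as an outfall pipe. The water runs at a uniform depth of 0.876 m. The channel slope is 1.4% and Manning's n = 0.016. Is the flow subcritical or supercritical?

For a circular section of diameter D = 1.34 m at depth y = 0.876 m, the central angle is θ = 2 arccos(1 − 2y/D) = 3.767 rad. Then A = (D²/8)(θ − sin θ) = 0.9768 m² and P = Dθ/2 = 2.524 m.
Hydraulic radius R = A/P = 0.9768/2.524 = 0.387 m.
V = (1/n) R^(2/3) √S = (1/0.016) × 0.387^(2/3) × √0.014 = 3.927 m/s. Hydraulic depth D_h = A/T = 0.9768/1.275 = 0.766 m.
Froude number Fr = V/√(g·D_h) = 3.927/√(9.81×0.766) = 1.43, which is greater than 1, so the flow is supercritical.

supercritical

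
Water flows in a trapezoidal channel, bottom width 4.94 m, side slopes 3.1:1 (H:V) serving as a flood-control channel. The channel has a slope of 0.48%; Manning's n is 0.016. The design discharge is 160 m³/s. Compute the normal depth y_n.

y_n = 2.37 m

Manning's equation rearranged: A R^(2/3) = nQ / (1·√S) = 0.016 × 160 / (√0.0048) = 36.95.
At y = 2.12 m: A R^(2/3) = 29.09 — short.
At y = 2.73 m: A R^(2/3) = 50.27 — over.
At y = 2.37 m: A R^(2/3) = 36.94 — ≈ 36.95.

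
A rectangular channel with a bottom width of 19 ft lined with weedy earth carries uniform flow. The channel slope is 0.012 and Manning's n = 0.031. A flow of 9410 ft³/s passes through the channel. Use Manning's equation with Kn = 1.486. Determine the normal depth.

Manning's equation rearranged: A R^(2/3) = nQ / (1.486·√S) = 0.031 × 9410 / (1.486 × √0.012) = 1792.
Trying y = 31.1 ft: A R^(2/3) = 2219 — too large.
Trying y = 25.9 ft: A R^(2/3) = 1792 — matches.

y_n = 25.9 ft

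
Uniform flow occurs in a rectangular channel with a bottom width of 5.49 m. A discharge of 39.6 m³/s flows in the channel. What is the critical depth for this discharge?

For a rectangular channel, critical depth y_c = (q²/g)^(1/3) where q = Q/b = 39.6/5.49 = 7.213 m²/s.
So y_c = (7.213²/9.81)^(1/3) = 1.74 m.

y_c = 1.74 m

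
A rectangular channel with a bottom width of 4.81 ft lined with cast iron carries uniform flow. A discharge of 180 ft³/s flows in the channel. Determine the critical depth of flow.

y_c = 3.52 ft

For a rectangular channel, critical depth y_c = (q²/g)^(1/3) where q = Q/b = 180/4.81 = 37.42 ft²/s.
So y_c = (37.42²/32.2)^(1/3) = 3.52 ft.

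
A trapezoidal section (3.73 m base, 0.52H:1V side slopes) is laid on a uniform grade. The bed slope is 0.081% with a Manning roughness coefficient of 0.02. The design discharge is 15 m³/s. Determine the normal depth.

Manning's equation rearranged: A R^(2/3) = nQ / (1·√S) = 0.02 × 15 / (√0.00081) = 10.54.
Trying y = 2.31 m: A R^(2/3) = 13.39 — high.
Trying y = 1.59 m: A R^(2/3) = 7.2 — low.
Trying y = 2 m: A R^(2/3) = 10.52 — ≈ 10.54.

y_n = 2 m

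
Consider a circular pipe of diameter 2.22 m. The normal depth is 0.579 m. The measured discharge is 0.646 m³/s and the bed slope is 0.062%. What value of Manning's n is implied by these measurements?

n = 0.015

For a circular section of diameter D = 2.22 m at depth y = 0.579 m, the central angle is θ = 2 arccos(1 − 2y/D) = 2.144 rad. Then A = (D²/8)(θ − sin θ) = 0.8032 m² and P = Dθ/2 = 2.38 m.
Hydraulic radius R = A/P = 0.8032/2.38 = 0.3375 m.
Rearranging Manning's equation: n = (1/Q) A R^(2/3) S^(1/2) = (1/0.646) × 0.8032 × 0.3375^(2/3) × √0.00062 = 0.015.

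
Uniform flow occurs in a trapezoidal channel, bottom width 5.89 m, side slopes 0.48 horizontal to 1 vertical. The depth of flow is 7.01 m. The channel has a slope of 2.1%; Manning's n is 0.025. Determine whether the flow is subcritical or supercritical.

With bottom width b = 5.89 m and side slope z = 0.48: A = (b + zy)y = (5.89 + 0.48×7.01)×7.01 = 64.88 m²; P = b + 2y√(1+z²) = 5.89 + 2×7.01×1.109 = 21.44 m.
Hydraulic radius R = A/P = 64.88/21.44 = 3.026 m.
V = (1/n) R^(2/3) √S = (1/0.025) × 3.026^(2/3) × √0.021 = 12.13 m/s. Hydraulic depth D_h = A/T = 64.88/12.62 = 5.141 m.
Froude number Fr = V/√(g·D_h) = 12.13/√(9.81×5.141) = 1.71, which is greater than 1, so the flow is supercritical.

supercritical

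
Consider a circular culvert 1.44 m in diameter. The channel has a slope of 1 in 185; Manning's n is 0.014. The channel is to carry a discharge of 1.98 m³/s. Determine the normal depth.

Manning's equation rearranged: A R^(2/3) = nQ / (1·√S) = 0.014 × 1.98 / (√0.005405) = 0.377.
Try y = 0.84 m: A R^(2/3) = 0.5301 — too large.
Try y = 0.568 m: A R^(2/3) = 0.2707 — too small.
Try y = 0.684 m: A R^(2/3) = 0.3774 — matches.

y_n = 0.684 m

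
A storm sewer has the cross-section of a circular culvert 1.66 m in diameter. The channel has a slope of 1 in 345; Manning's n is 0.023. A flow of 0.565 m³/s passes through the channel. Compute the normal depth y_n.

Manning's equation rearranged: A R^(2/3) = nQ / (1·√S) = 0.023 × 0.565 / (√0.002899) = 0.2414.
At y = 0.621 m: A R^(2/3) = 0.3586 — high.
At y = 0.344 m: A R^(2/3) = 0.1133 — low.
At y = 0.504 m: A R^(2/3) = 0.2413 — ≈ 0.2414.

y_n = 0.504 m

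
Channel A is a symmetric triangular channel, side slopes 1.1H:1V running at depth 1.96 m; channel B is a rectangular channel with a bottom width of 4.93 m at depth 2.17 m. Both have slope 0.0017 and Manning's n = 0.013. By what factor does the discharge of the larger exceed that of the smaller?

3.45

Channel A: For a triangular section with side slope z = 1.1: A = zy² = 1.1×1.96² = 4.226 m²; P = 2y√(1+z²) = 2×1.96×1.487 = 5.827 m. Hydraulic radius R = A/P = 4.226/5.827 = 0.7251 m. Q_A = (1/0.013)·4.226·0.7251^(2/3)·√0.0017 = 10.82 m³/s.
Channel B: Flow area A = b·y = 4.93 × 2.17 = 10.7 m². Wetted perimeter P = b + 2y = 4.93 + 2×2.17 = 9.27 m. Hydraulic radius R = A/P = 10.7/9.27 = 1.154 m. Q_B = (1/0.013)·10.7·1.154^(2/3)·√0.0017 = 37.33 m³/s.
The larger discharge is 37.33 m³/s and the smaller is 10.82 m³/s; the ratio is 3.45.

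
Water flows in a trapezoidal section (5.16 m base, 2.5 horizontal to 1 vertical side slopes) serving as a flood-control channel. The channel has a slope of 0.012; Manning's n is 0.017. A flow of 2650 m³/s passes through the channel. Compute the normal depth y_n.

y_n = 7.24 m

Manning's equation rearranged: A R^(2/3) = nQ / (1·√S) = 0.017 × 2650 / (√0.012) = 411.2.
Trying y = 6.24 m: A R^(2/3) = 289.6 — low.
Trying y = 8.45 m: A R^(2/3) = 594.9 — high.
Trying y = 7.24 m: A R^(2/3) = 411.1 — close enough.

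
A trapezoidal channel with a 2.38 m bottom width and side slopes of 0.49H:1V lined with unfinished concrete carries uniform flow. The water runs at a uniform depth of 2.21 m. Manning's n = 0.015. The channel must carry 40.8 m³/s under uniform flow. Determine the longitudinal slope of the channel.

S = 0.00601

With bottom width b = 2.38 m and side slope z = 0.49: A = (b + zy)y = (2.38 + 0.49×2.21)×2.21 = 7.653 m²; P = b + 2y√(1+z²) = 2.38 + 2×2.21×1.114 = 7.302 m.
Hydraulic radius R = A/P = 7.653/7.302 = 1.048 m.
From Manning's equation, S = [nQ / (1 A R^(2/3))]² = [0.015 × 40.8 / (1 × 7.653 × 1.048^(2/3))]² = 0.00601.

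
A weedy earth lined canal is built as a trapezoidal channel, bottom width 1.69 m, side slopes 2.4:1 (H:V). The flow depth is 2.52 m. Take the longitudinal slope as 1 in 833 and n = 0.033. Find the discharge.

With bottom width b = 1.69 m and side slope z = 2.4: A = (b + zy)y = (1.69 + 2.4×2.52)×2.52 = 19.5 m²; P = b + 2y√(1+z²) = 1.69 + 2×2.52×2.6 = 14.79 m.
Hydraulic radius R = A/P = 19.5/14.79 = 1.318 m.
Manning's equation: Q = (1/n) A R^(2/3) S^(1/2) = (1/0.033) × 19.5 × 1.318^(2/3) × 0.0012^(1/2) = 24.6 m³/s.

Q = 24.6 m³/s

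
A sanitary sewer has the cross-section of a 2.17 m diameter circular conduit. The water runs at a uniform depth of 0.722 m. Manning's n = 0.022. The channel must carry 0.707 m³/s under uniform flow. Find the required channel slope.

For a circular section of diameter D = 2.17 m at depth y = 0.722 m, the central angle is θ = 2 arccos(1 − 2y/D) = 2.459 rad. Then A = (D²/8)(θ − sin θ) = 1.076 m² and P = Dθ/2 = 2.668 m.
Hydraulic radius R = A/P = 1.076/2.668 = 0.4034 m.
From Manning's equation, S = [nQ / (1 A R^(2/3))]² = [0.022 × 0.707 / (1 × 1.076 × 0.4034^(2/3))]² = 0.0007.

S = 0.0007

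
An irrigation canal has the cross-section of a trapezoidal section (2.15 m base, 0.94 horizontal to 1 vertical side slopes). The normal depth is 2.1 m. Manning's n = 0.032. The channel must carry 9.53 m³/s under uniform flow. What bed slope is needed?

S = 0.0011

With bottom width b = 2.15 m and side slope z = 0.94: A = (b + zy)y = (2.15 + 0.94×2.1)×2.1 = 8.66 m²; P = b + 2y√(1+z²) = 2.15 + 2×2.1×1.372 = 7.914 m.
Hydraulic radius R = A/P = 8.66/7.914 = 1.094 m.
From Manning's equation, S = [nQ / (1 A R^(2/3))]² = [0.032 × 9.53 / (1 × 8.66 × 1.094^(2/3))]² = 0.0011.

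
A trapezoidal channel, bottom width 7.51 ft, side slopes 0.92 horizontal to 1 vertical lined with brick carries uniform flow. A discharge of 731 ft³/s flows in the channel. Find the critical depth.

y_c = 5.32 ft

At critical depth, Q² T / (g A³) = 1, i.e. A³/T = Q²/g = 731²/32.2 = 16600.
Trying y = 6.68 ft: A³/T = 38330 — high.
Trying y = 4.47 ft: A³/T = 8911 — low.
Trying y = 5.32 ft: A³/T = 16610 — close enough.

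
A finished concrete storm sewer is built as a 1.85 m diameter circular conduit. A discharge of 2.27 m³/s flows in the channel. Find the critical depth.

At critical depth, Q² T / (g A³) = 1, i.e. A³/T = Q²/g = 2.27²/9.81 = 0.5253.
At y = 0.64 m: A³/T = 0.3193 — short.
At y = 0.851 m: A³/T = 0.9542 — over.
At y = 0.728 m: A³/T = 0.5244 — close enough.

y_c = 0.728 m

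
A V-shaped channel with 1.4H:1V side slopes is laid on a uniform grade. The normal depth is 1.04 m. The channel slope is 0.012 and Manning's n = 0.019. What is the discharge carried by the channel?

For a triangular section with side slope z = 1.4: A = zy² = 1.4×1.04² = 1.514 m²; P = 2y√(1+z²) = 2×1.04×1.72 = 3.579 m.
Hydraulic radius R = A/P = 1.514/3.579 = 0.4231 m.
Manning's equation: Q = (1/n) A R^(2/3) S^(1/2) = (1/0.019) × 1.514 × 0.4231^(2/3) × 0.012^(1/2) = 4.92 m³/s.

Q = 4.92 m³/s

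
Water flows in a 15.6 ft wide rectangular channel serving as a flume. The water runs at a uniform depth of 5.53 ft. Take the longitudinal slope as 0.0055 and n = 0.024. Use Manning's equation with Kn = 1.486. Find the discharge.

Flow area A = b·y = 15.6 × 5.53 = 86.27 ft². Wetted perimeter P = b + 2y = 15.6 + 2×5.53 = 26.66 ft.
Hydraulic radius R = A/P = 86.27/26.66 = 3.236 ft.
Manning's equation: Q = (1.486/n) A R^(2/3) S^(1/2) = (1.486/0.024) × 86.27 × 3.236^(2/3) × 0.0055^(1/2) = 867 ft³/s.

Q = 867 ft³/s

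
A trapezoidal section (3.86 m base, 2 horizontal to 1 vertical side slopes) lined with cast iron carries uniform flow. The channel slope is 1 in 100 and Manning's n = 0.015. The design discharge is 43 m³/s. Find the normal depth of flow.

y_n = 1.19 m

Manning's equation rearranged: A R^(2/3) = nQ / (1·√S) = 0.015 × 43 / (√0.01) = 6.45.
At y = 0.892 m: A R^(2/3) = 3.744 — too small.
At y = 1.38 m: A R^(2/3) = 8.583 — too large.
At y = 1.19 m: A R^(2/3) = 6.446 — matches.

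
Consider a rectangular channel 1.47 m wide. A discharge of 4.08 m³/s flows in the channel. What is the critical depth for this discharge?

For a rectangular channel, critical depth y_c = (q²/g)^(1/3) where q = Q/b = 4.08/1.47 = 2.776 m²/s.
So y_c = (2.776²/9.81)^(1/3) = 0.923 m.

y_c = 0.923 m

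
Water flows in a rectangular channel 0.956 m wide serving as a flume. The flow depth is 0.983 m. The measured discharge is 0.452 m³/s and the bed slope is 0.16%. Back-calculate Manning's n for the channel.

n = 0.039

Flow area A = b·y = 0.956 × 0.983 = 0.9397 m². Wetted perimeter P = b + 2y = 0.956 + 2×0.983 = 2.922 m.
Hydraulic radius R = A/P = 0.9397/2.922 = 0.3216 m.
Rearranging Manning's equation: n = (1/Q) A R^(2/3) S^(1/2) = (1/0.452) × 0.9397 × 0.3216^(2/3) × √0.0016 = 0.039.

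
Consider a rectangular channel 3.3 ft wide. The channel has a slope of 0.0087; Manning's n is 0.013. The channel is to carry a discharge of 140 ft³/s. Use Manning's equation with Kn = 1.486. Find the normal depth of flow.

y_n = 3.65 ft

Manning's equation rearranged: A R^(2/3) = nQ / (1.486·√S) = 0.013 × 140 / (1.486 × √0.0087) = 13.13.
Trying y = 2.69 ft: A R^(2/3) = 9.011 — too small.
Trying y = 4.03 ft: A R^(2/3) = 14.77 — too large.
Trying y = 3.65 ft: A R^(2/3) = 13.12 — matches.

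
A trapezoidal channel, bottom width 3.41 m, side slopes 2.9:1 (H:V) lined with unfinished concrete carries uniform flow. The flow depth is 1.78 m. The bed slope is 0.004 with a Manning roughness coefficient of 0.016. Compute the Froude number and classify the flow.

supercritical

With bottom width b = 3.41 m and side slope z = 2.9: A = (b + zy)y = (3.41 + 2.9×1.78)×1.78 = 15.26 m²; P = b + 2y√(1+z²) = 3.41 + 2×1.78×3.068 = 14.33 m.
Hydraulic radius R = A/P = 15.26/14.33 = 1.065 m.
V = (1/n) R^(2/3) √S = (1/0.016) × 1.065^(2/3) × √0.004 = 4.122 m/s. Hydraulic depth D_h = A/T = 15.26/13.73 = 1.111 m.
Froude number Fr = V/√(g·D_h) = 4.122/√(9.81×1.111) = 1.25, which is greater than 1, so the flow is supercritical.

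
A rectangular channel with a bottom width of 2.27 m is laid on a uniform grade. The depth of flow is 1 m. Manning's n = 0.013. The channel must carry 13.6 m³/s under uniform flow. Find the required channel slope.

S = 0.0141

Flow area A = b·y = 2.27 × 1 = 2.27 m². Wetted perimeter P = b + 2y = 2.27 + 2×1 = 4.27 m.
Hydraulic radius R = A/P = 2.27/4.27 = 0.5316 m.
From Manning's equation, S = [nQ / (1 A R^(2/3))]² = [0.013 × 13.6 / (1 × 2.27 × 0.5316^(2/3))]² = 0.0141.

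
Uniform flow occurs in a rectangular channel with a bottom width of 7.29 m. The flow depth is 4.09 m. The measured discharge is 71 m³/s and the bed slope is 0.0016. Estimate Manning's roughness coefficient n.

n = 0.026

Flow area A = b·y = 7.29 × 4.09 = 29.82 m². Wetted perimeter P = b + 2y = 7.29 + 2×4.09 = 15.47 m.
Hydraulic radius R = A/P = 29.82/15.47 = 1.927 m.
Rearranging Manning's equation: n = (1/Q) A R^(2/3) S^(1/2) = (1/71) × 29.82 × 1.927^(2/3) × √0.0016 = 0.026.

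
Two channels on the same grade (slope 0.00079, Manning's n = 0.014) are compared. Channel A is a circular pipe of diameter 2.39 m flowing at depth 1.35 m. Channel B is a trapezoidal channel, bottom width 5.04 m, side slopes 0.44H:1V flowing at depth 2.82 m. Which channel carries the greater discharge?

Channel A: For a circular section of diameter D = 2.39 m at depth y = 1.35 m, the central angle is θ = 2 arccos(1 − 2y/D) = 3.402 rad. Then A = (D²/8)(θ − sin θ) = 2.613 m² and P = Dθ/2 = 4.065 m. Hydraulic radius R = A/P = 2.613/4.065 = 0.6427 m. Q_A = (1/0.014)·2.613·0.6427^(2/3)·√0.00079 = 3.906 m³/s.
Channel B: With bottom width b = 5.04 m and side slope z = 0.44: A = (b + zy)y = (5.04 + 0.44×2.82)×2.82 = 17.71 m²; P = b + 2y√(1+z²) = 5.04 + 2×2.82×1.093 = 11.2 m. Hydraulic radius R = A/P = 17.71/11.2 = 1.581 m. Q_B = (1/0.014)·17.71·1.581^(2/3)·√0.00079 = 48.26 m³/s.
Q_A = 3.906 m³/s vs Q_B = 48.26 m³/s, so channel B carries more.

channel B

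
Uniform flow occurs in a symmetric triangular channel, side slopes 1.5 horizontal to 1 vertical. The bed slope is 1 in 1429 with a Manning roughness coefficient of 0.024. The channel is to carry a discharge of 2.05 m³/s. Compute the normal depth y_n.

Manning's equation rearranged: A R^(2/3) = nQ / (1·√S) = 0.024 × 2.05 / (√0.0006998) = 1.86.
At y = 1.64 m: A R^(2/3) = 3.127 — too large.
At y = 1.05 m: A R^(2/3) = 0.9521 — too small.
At y = 1.35 m: A R^(2/3) = 1.861 — ≈ 1.86.

y_n = 1.35 m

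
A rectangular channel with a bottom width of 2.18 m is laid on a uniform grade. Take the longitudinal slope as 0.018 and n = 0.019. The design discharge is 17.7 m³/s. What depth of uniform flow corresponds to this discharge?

Manning's equation rearranged: A R^(2/3) = nQ / (1·√S) = 0.019 × 17.7 / (√0.018) = 2.507.
At y = 1.7 m: A R^(2/3) = 2.821 — high.
At y = 1.14 m: A R^(2/3) = 1.683 — low.
At y = 1.55 m: A R^(2/3) = 2.509 — ≈ 2.507.

y_n = 1.55 m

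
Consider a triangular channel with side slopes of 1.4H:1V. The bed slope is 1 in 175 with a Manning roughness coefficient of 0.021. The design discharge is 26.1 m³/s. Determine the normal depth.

y_n = 2.32 m

Manning's equation rearranged: A R^(2/3) = nQ / (1·√S) = 0.021 × 26.1 / (√0.005714) = 7.251.
Trying y = 2.05 m: A R^(2/3) = 5.213 — short.
Trying y = 2.32 m: A R^(2/3) = 7.251 — close enough.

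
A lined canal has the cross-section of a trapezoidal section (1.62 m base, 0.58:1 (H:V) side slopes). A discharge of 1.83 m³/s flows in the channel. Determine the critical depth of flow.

At critical depth, Q² T / (g A³) = 1, i.e. A³/T = Q²/g = 1.83²/9.81 = 0.3414.
Trying y = 0.603 m: A³/T = 0.7224 — too large.
Trying y = 0.382 m: A³/T = 0.1687 — too small.
Trying y = 0.477 m: A³/T = 0.3407 — ≈ 0.3414.

y_c = 0.477 m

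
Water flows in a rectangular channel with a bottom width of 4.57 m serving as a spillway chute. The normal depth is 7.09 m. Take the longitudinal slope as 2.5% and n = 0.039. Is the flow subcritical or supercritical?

subcritical

Flow area A = b·y = 4.57 × 7.09 = 32.4 m². Wetted perimeter P = b + 2y = 4.57 + 2×7.09 = 18.75 m.
Hydraulic radius R = A/P = 32.4/18.75 = 1.728 m.
V = (1/n) R^(2/3) √S = (1/0.039) × 1.728^(2/3) × √0.025 = 5.838 m/s. Hydraulic depth D_h = A/T = 32.4/4.57 = 7.09 m.
Froude number Fr = V/√(g·D_h) = 5.838/√(9.81×7.09) = 0.7, which is less than 1, so the flow is subcritical.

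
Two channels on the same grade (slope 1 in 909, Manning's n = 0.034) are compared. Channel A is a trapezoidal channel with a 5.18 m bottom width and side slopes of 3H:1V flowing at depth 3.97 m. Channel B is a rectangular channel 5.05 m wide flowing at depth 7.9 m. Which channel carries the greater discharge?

channel A

Channel A: With bottom width b = 5.18 m and side slope z = 3: A = (b + zy)y = (5.18 + 3×3.97)×3.97 = 67.85 m²; P = b + 2y√(1+z²) = 5.18 + 2×3.97×3.162 = 30.29 m. Hydraulic radius R = A/P = 67.85/30.29 = 2.24 m. Q_A = (1/0.034)·67.85·2.24^(2/3)·√0.0011 = 113.3 m³/s.
Channel B: Flow area A = b·y = 5.05 × 7.9 = 39.9 m². Wetted perimeter P = b + 2y = 5.05 + 2×7.9 = 20.85 m. Hydraulic radius R = A/P = 39.9/20.85 = 1.913 m. Q_B = (1/0.034)·39.9·1.913^(2/3)·√0.0011 = 59.98 m³/s.
Q_A = 113.3 m³/s vs Q_B = 59.98 m³/s, so channel A carries more.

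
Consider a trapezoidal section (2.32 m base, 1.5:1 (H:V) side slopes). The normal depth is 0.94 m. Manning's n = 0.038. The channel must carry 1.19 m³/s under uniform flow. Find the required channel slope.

S = 0.000319

With bottom width b = 2.32 m and side slope z = 1.5: A = (b + zy)y = (2.32 + 1.5×0.94)×0.94 = 3.506 m²; P = b + 2y√(1+z²) = 2.32 + 2×0.94×1.803 = 5.709 m.
Hydraulic radius R = A/P = 3.506/5.709 = 0.6141 m.
From Manning's equation, S = [nQ / (1 A R^(2/3))]² = [0.038 × 1.19 / (1 × 3.506 × 0.6141^(2/3))]² = 0.000319.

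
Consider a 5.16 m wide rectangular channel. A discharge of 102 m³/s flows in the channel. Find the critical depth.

For a rectangular channel, critical depth y_c = (q²/g)^(1/3) where q = Q/b = 102/5.16 = 19.77 m²/s.
So y_c = (19.77²/9.81)^(1/3) = 3.42 m.

y_c = 3.42 m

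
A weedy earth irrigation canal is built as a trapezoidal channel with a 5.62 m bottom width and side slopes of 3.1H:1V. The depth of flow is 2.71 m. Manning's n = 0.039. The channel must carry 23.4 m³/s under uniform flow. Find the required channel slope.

S = 0.0003

With bottom width b = 5.62 m and side slope z = 3.1: A = (b + zy)y = (5.62 + 3.1×2.71)×2.71 = 38 m²; P = b + 2y√(1+z²) = 5.62 + 2×2.71×3.257 = 23.27 m.
Hydraulic radius R = A/P = 38/23.27 = 1.633 m.
From Manning's equation, S = [nQ / (1 A R^(2/3))]² = [0.039 × 23.4 / (1 × 38 × 1.633^(2/3))]² = 0.0003.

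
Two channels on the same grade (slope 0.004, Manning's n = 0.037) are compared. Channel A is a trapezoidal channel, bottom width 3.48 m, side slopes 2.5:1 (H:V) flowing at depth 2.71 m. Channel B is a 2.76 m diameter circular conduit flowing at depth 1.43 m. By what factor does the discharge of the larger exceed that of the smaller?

Channel A: With bottom width b = 3.48 m and side slope z = 2.5: A = (b + zy)y = (3.48 + 2.5×2.71)×2.71 = 27.79 m²; P = b + 2y√(1+z²) = 3.48 + 2×2.71×2.693 = 18.07 m. Hydraulic radius R = A/P = 27.79/18.07 = 1.538 m. Q_A = (1/0.037)·27.79·1.538^(2/3)·√0.004 = 63.29 m³/s.
Channel B: For a circular section of diameter D = 2.76 m at depth y = 1.43 m, the central angle is θ = 2 arccos(1 − 2y/D) = 3.214 rad. Then A = (D²/8)(θ − sin θ) = 3.129 m² and P = Dθ/2 = 4.435 m. Hydraulic radius R = A/P = 3.129/4.435 = 0.7055 m. Q_B = (1/0.037)·3.129·0.7055^(2/3)·√0.004 = 4.239 m³/s.
The larger discharge is 63.29 m³/s and the smaller is 4.239 m³/s; the ratio is 14.9.

14.9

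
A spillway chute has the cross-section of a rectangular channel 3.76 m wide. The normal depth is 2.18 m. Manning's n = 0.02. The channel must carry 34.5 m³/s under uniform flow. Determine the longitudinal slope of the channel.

S = 0.007

Flow area A = b·y = 3.76 × 2.18 = 8.197 m². Wetted perimeter P = b + 2y = 3.76 + 2×2.18 = 8.12 m.
Hydraulic radius R = A/P = 8.197/8.12 = 1.009 m.
From Manning's equation, S = [nQ / (1 A R^(2/3))]² = [0.02 × 34.5 / (1 × 8.197 × 1.009^(2/3))]² = 0.007.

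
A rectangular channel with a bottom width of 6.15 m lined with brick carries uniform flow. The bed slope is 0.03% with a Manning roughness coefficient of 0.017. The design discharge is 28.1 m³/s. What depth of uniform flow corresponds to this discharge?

y_n = 3.29 m

Manning's equation rearranged: A R^(2/3) = nQ / (1·√S) = 0.017 × 28.1 / (√0.0003) = 27.58.
Try y = 3.63 m: A R^(2/3) = 31.36 — too large.
Try y = 2.24 m: A R^(2/3) = 16.38 — too small.
Try y = 3.29 m: A R^(2/3) = 27.56 — matches.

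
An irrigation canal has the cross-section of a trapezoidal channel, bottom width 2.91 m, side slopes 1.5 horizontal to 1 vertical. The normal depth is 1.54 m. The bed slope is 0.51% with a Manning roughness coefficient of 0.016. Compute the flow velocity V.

With bottom width b = 2.91 m and side slope z = 1.5: A = (b + zy)y = (2.91 + 1.5×1.54)×1.54 = 8.039 m²; P = b + 2y√(1+z²) = 2.91 + 2×1.54×1.803 = 8.463 m.
Hydraulic radius R = A/P = 8.039/8.463 = 0.9499 m.
From Manning's equation, V = (1/n) R^(2/3) S^(1/2) = (1/0.016) × 0.9499^(2/3) × 0.0051^(1/2) = 4.31 m/s.

V = 4.31 m/s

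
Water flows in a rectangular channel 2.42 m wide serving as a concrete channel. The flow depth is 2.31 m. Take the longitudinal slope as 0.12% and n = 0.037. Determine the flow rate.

Q = 4.49 m³/s

Flow area A = b·y = 2.42 × 2.31 = 5.59 m². Wetted perimeter P = b + 2y = 2.42 + 2×2.31 = 7.04 m.
Hydraulic radius R = A/P = 5.59/7.04 = 0.7941 m.
Manning's equation: Q = (1/n) A R^(2/3) S^(1/2) = (1/0.037) × 5.59 × 0.7941^(2/3) × 0.0012^(1/2) = 4.49 m³/s.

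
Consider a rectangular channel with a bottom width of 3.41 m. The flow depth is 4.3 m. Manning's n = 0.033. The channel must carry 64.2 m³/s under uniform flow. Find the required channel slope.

Flow area A = b·y = 3.41 × 4.3 = 14.66 m². Wetted perimeter P = b + 2y = 3.41 + 2×4.3 = 12.01 m.
Hydraulic radius R = A/P = 14.66/12.01 = 1.221 m.
From Manning's equation, S = [nQ / (1 A R^(2/3))]² = [0.033 × 64.2 / (1 × 14.66 × 1.221^(2/3))]² = 0.016.

S = 0.016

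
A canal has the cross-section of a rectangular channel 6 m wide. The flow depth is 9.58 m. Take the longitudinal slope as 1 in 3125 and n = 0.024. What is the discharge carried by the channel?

Flow area A = b·y = 6 × 9.58 = 57.48 m². Wetted perimeter P = b + 2y = 6 + 2×9.58 = 25.16 m.
Hydraulic radius R = A/P = 57.48/25.16 = 2.285 m.
Manning's equation: Q = (1/n) A R^(2/3) S^(1/2) = (1/0.024) × 57.48 × 2.285^(2/3) × 0.00032^(1/2) = 74.3 m³/s.

Q = 74.3 m³/s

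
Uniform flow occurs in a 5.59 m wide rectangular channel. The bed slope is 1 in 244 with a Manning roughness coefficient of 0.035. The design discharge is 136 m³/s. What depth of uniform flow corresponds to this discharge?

Manning's equation rearranged: A R^(2/3) = nQ / (1·√S) = 0.035 × 136 / (√0.004098) = 74.35.
Trying y = 7.22 m: A R^(2/3) = 64.39 — too small.
Trying y = 9.79 m: A R^(2/3) = 91.85 — too large.
Trying y = 8.16 m: A R^(2/3) = 74.37 — matches.

y_n = 8.16 m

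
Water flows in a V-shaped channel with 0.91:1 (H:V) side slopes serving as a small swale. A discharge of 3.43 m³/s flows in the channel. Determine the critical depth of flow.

y_c = 1.24 m

At critical depth, Q² T / (g A³) = 1, i.e. A³/T = Q²/g = 3.43²/9.81 = 1.199.
At y = 0.999 m: A³/T = 0.412 — low.
At y = 1.49 m: A³/T = 3.041 — high.
At y = 1.24 m: A³/T = 1.214 — close enough.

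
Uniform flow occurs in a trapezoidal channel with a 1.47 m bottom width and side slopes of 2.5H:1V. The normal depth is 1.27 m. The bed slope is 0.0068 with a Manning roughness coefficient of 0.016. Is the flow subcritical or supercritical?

supercritical

With bottom width b = 1.47 m and side slope z = 2.5: A = (b + zy)y = (1.47 + 2.5×1.27)×1.27 = 5.899 m²; P = b + 2y√(1+z²) = 1.47 + 2×1.27×2.693 = 8.309 m.
Hydraulic radius R = A/P = 5.899/8.309 = 0.71 m.
V = (1/n) R^(2/3) √S = (1/0.016) × 0.71^(2/3) × √0.0068 = 4.102 m/s. Hydraulic depth D_h = A/T = 5.899/7.82 = 0.7544 m.
Froude number Fr = V/√(g·D_h) = 4.102/√(9.81×0.7544) = 1.51, which is greater than 1, so the flow is supercritical.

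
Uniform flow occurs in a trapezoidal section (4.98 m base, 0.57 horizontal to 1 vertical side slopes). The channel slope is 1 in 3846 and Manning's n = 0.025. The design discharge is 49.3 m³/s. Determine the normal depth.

Manning's equation rearranged: A R^(2/3) = nQ / (1·√S) = 0.025 × 49.3 / (√0.00026) = 76.43.
Trying y = 6.36 m: A R^(2/3) = 108.4 — over.
Trying y = 4.72 m: A R^(2/3) = 62.8 — short.
Trying y = 5.26 m: A R^(2/3) = 76.38 — ≈ 76.43.

y_n = 5.26 m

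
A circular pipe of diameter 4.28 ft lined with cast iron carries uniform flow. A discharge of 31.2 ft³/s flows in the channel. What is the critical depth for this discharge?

y_c = 1.62 ft

At critical depth, Q² T / (g A³) = 1, i.e. A³/T = Q²/g = 31.2²/32.2 = 30.23.
At y = 1.35 ft: A³/T = 14.81 — short.
At y = 1.62 ft: A³/T = 29.93 — close enough.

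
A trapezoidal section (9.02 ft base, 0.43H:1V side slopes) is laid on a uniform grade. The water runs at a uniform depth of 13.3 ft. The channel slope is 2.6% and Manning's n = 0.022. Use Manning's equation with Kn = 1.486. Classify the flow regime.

supercritical

With bottom width b = 9.02 ft and side slope z = 0.43: A = (b + zy)y = (9.02 + 0.43×13.3)×13.3 = 196 ft²; P = b + 2y√(1+z²) = 9.02 + 2×13.3×1.089 = 37.97 ft.
Hydraulic radius R = A/P = 196/37.97 = 5.162 ft.
V = (1.486/n) R^(2/3) √S = (1.486/0.022) × 5.162^(2/3) × √0.026 = 32.53 ft/s. Hydraulic depth D_h = A/T = 196/20.46 = 9.582 ft.
Froude number Fr = V/√(g·D_h) = 32.53/√(32.2×9.582) = 1.85, which is greater than 1, so the flow is supercritical.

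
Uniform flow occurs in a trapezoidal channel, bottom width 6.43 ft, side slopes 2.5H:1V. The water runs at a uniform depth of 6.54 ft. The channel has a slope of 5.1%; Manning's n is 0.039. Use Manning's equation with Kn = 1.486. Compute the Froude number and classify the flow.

With bottom width b = 6.43 ft and side slope z = 2.5: A = (b + zy)y = (6.43 + 2.5×6.54)×6.54 = 149 ft²; P = b + 2y√(1+z²) = 6.43 + 2×6.54×2.693 = 41.65 ft.
Hydraulic radius R = A/P = 149/41.65 = 3.577 ft.
V = (1.486/n) R^(2/3) √S = (1.486/0.039) × 3.577^(2/3) × √0.051 = 20.13 ft/s. Hydraulic depth D_h = A/T = 149/39.13 = 3.807 ft.
Froude number Fr = V/√(g·D_h) = 20.13/√(32.2×3.807) = 1.82, which is greater than 1, so the flow is supercritical.

supercritical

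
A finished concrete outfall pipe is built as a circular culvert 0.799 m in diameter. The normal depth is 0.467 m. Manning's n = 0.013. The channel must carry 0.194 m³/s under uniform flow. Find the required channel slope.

For a circular section of diameter D = 0.799 m at depth y = 0.467 m, the central angle is θ = 2 arccos(1 − 2y/D) = 3.481 rad. Then A = (D²/8)(θ − sin θ) = 0.3044 m² and P = Dθ/2 = 1.391 m.
Hydraulic radius R = A/P = 0.3044/1.391 = 0.2189 m.
From Manning's equation, S = [nQ / (1 A R^(2/3))]² = [0.013 × 0.194 / (1 × 0.3044 × 0.2189^(2/3))]² = 0.000521.

S = 0.000521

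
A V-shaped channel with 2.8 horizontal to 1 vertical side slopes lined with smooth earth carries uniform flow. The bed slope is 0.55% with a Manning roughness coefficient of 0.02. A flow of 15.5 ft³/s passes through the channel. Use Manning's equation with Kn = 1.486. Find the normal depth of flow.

y_n = 1.21 ft

Manning's equation rearranged: A R^(2/3) = nQ / (1.486·√S) = 0.02 × 15.5 / (1.486 × √0.0055) = 2.813.
Try y = 0.928 ft: A R^(2/3) = 1.389 — short.
Try y = 1.55 ft: A R^(2/3) = 5.453 — over.
Try y = 1.21 ft: A R^(2/3) = 2.817 — ≈ 2.813.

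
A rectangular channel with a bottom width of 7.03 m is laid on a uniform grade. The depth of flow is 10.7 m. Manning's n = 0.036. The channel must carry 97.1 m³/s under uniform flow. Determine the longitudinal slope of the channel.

S = 0.00059

Flow area A = b·y = 7.03 × 10.7 = 75.22 m². Wetted perimeter P = b + 2y = 7.03 + 2×10.7 = 28.43 m.
Hydraulic radius R = A/P = 75.22/28.43 = 2.646 m.
From Manning's equation, S = [nQ / (1 A R^(2/3))]² = [0.036 × 97.1 / (1 × 75.22 × 2.646^(2/3))]² = 0.00059.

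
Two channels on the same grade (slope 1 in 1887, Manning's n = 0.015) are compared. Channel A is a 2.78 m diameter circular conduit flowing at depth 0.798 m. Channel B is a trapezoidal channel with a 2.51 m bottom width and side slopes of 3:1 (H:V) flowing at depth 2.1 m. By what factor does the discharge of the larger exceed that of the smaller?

Channel A: For a circular section of diameter D = 2.78 m at depth y = 0.798 m, the central angle is θ = 2 arccos(1 − 2y/D) = 2.262 rad. Then A = (D²/8)(θ − sin θ) = 1.44 m² and P = Dθ/2 = 3.144 m. Hydraulic radius R = A/P = 1.44/3.144 = 0.4582 m. Q_A = (1/0.015)·1.44·0.4582^(2/3)·√0.0005299 = 1.314 m³/s.
Channel B: With bottom width b = 2.51 m and side slope z = 3: A = (b + zy)y = (2.51 + 3×2.1)×2.1 = 18.5 m²; P = b + 2y√(1+z²) = 2.51 + 2×2.1×3.162 = 15.79 m. Hydraulic radius R = A/P = 18.5/15.79 = 1.172 m. Q_B = (1/0.015)·18.5·1.172^(2/3)·√0.0005299 = 31.55 m³/s.
The larger discharge is 31.55 m³/s and the smaller is 1.314 m³/s; the ratio is 24.

24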